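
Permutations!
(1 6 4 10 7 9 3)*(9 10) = (1 6 4 9 3)(7 10) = [0, 6, 2, 1, 9, 5, 4, 10, 8, 3, 7]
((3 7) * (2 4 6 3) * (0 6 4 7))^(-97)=((0 6 3)(2 7))^(-97)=(0 3 6)(2 7)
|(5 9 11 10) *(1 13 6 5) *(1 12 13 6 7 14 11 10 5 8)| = 24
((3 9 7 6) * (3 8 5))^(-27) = ((3 9 7 6 8 5))^(-27) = (3 6)(5 7)(8 9)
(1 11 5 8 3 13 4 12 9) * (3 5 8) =(1 11 8 5 3 13 4 12 9) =[0, 11, 2, 13, 12, 3, 6, 7, 5, 1, 10, 8, 9, 4]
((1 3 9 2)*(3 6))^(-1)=(1 2 9 3 6)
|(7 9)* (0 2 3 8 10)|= |(0 2 3 8 10)(7 9)|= 10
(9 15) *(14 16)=[0, 1, 2, 3, 4, 5, 6, 7, 8, 15, 10, 11, 12, 13, 16, 9, 14]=(9 15)(14 16)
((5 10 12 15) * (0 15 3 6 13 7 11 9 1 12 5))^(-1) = (0 15)(1 9 11 7 13 6 3 12)(5 10)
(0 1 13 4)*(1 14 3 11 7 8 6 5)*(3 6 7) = (0 14 6 5 1 13 4)(3 11)(7 8) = [14, 13, 2, 11, 0, 1, 5, 8, 7, 9, 10, 3, 12, 4, 6]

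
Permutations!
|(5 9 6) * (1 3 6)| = 5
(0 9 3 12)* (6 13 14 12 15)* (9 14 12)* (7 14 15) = (0 15 6 13 12)(3 7 14 9) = [15, 1, 2, 7, 4, 5, 13, 14, 8, 3, 10, 11, 0, 12, 9, 6]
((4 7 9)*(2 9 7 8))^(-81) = (2 8 4 9)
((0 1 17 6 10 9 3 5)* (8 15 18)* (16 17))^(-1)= ((0 1 16 17 6 10 9 3 5)(8 15 18))^(-1)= (0 5 3 9 10 6 17 16 1)(8 18 15)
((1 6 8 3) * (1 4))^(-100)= ((1 6 8 3 4))^(-100)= (8)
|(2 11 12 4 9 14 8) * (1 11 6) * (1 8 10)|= 21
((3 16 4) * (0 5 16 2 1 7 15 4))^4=((0 5 16)(1 7 15 4 3 2))^4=(0 5 16)(1 3 15)(2 4 7)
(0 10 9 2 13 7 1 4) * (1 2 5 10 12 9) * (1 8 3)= (0 12 9 5 10 8 3 1 4)(2 13 7)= [12, 4, 13, 1, 0, 10, 6, 2, 3, 5, 8, 11, 9, 7]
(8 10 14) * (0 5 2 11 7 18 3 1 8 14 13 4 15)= (0 5 2 11 7 18 3 1 8 10 13 4 15)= [5, 8, 11, 1, 15, 2, 6, 18, 10, 9, 13, 7, 12, 4, 14, 0, 16, 17, 3]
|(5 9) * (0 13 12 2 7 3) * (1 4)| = 6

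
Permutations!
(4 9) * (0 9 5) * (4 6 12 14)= [9, 1, 2, 3, 5, 0, 12, 7, 8, 6, 10, 11, 14, 13, 4]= (0 9 6 12 14 4 5)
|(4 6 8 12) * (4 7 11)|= |(4 6 8 12 7 11)|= 6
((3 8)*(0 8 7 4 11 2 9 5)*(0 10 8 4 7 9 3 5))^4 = ((0 4 11 2 3 9)(5 10 8))^4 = (0 3 11)(2 4 9)(5 10 8)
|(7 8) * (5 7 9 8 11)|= |(5 7 11)(8 9)|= 6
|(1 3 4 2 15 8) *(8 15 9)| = 6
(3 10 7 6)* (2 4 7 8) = (2 4 7 6 3 10 8) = [0, 1, 4, 10, 7, 5, 3, 6, 2, 9, 8]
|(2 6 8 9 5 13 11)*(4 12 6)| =|(2 4 12 6 8 9 5 13 11)| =9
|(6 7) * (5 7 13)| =4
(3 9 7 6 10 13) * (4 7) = (3 9 4 7 6 10 13) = [0, 1, 2, 9, 7, 5, 10, 6, 8, 4, 13, 11, 12, 3]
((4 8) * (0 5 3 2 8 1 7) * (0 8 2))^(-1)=(0 3 5)(1 4 8 7)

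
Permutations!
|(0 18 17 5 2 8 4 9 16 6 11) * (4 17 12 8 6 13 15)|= 45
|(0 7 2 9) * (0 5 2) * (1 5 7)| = |(0 1 5 2 9 7)| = 6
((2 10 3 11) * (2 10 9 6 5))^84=((2 9 6 5)(3 11 10))^84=(11)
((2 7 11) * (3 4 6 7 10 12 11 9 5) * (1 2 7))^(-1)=(1 6 4 3 5 9 7 11 12 10 2)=((1 2 10 12 11 7 9 5 3 4 6))^(-1)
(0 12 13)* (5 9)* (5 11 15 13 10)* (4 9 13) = [12, 1, 2, 3, 9, 13, 6, 7, 8, 11, 5, 15, 10, 0, 14, 4] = (0 12 10 5 13)(4 9 11 15)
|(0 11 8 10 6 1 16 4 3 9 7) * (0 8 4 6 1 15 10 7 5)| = |(0 11 4 3 9 5)(1 16 6 15 10)(7 8)| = 30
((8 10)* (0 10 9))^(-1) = (0 9 8 10)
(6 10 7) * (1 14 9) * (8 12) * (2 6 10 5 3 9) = (1 14 2 6 5 3 9)(7 10)(8 12) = [0, 14, 6, 9, 4, 3, 5, 10, 12, 1, 7, 11, 8, 13, 2]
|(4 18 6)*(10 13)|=|(4 18 6)(10 13)|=6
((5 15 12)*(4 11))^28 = (5 15 12)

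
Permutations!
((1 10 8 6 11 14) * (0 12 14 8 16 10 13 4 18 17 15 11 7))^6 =(0 18 7 4 6 13 8 1 11 14 15 12 17)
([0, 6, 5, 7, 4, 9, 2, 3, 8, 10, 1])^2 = [0, 2, 9, 3, 4, 10, 5, 7, 8, 1, 6]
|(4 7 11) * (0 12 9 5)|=12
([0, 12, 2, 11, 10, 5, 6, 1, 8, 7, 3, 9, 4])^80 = (12)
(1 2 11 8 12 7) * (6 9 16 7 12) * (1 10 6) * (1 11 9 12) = (1 2 9 16 7 10 6 12)(8 11) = [0, 2, 9, 3, 4, 5, 12, 10, 11, 16, 6, 8, 1, 13, 14, 15, 7]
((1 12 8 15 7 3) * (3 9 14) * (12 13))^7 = ((1 13 12 8 15 7 9 14 3))^7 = (1 14 7 8 13 3 9 15 12)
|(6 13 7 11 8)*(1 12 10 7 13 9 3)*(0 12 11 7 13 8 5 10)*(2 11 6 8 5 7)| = 12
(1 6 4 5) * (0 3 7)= (0 3 7)(1 6 4 5)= [3, 6, 2, 7, 5, 1, 4, 0]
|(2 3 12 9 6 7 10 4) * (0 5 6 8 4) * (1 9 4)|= 60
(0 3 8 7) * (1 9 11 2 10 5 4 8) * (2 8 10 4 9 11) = (0 3 1 11 8 7)(2 4 10 5 9) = [3, 11, 4, 1, 10, 9, 6, 0, 7, 2, 5, 8]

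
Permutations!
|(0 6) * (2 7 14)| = 6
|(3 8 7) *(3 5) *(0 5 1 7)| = 4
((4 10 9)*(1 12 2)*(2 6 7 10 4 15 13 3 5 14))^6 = (1 15)(2 9)(3 6)(5 7)(10 14)(12 13)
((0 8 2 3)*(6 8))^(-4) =((0 6 8 2 3))^(-4) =(0 6 8 2 3)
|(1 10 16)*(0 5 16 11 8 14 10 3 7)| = |(0 5 16 1 3 7)(8 14 10 11)| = 12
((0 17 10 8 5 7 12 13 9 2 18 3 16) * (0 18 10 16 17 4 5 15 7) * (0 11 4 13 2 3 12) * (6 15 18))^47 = ((0 13 9 3 17 16 6 15 7)(2 10 8 18 12)(4 5 11))^47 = (0 9 17 6 7 13 3 16 15)(2 8 12 10 18)(4 11 5)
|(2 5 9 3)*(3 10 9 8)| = |(2 5 8 3)(9 10)| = 4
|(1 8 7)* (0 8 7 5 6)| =4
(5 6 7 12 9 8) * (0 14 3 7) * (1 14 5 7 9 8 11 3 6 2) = (0 5 2 1 14 6)(3 9 11)(7 12 8) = [5, 14, 1, 9, 4, 2, 0, 12, 7, 11, 10, 3, 8, 13, 6]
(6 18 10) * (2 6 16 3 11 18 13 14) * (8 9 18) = [0, 1, 6, 11, 4, 5, 13, 7, 9, 18, 16, 8, 12, 14, 2, 15, 3, 17, 10] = (2 6 13 14)(3 11 8 9 18 10 16)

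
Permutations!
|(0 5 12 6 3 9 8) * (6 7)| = |(0 5 12 7 6 3 9 8)| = 8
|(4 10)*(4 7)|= 3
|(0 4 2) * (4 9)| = 4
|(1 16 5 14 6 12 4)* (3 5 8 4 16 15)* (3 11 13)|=|(1 15 11 13 3 5 14 6 12 16 8 4)|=12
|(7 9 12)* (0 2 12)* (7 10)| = 6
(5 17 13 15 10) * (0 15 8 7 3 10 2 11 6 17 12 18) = (0 15 2 11 6 17 13 8 7 3 10 5 12 18) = [15, 1, 11, 10, 4, 12, 17, 3, 7, 9, 5, 6, 18, 8, 14, 2, 16, 13, 0]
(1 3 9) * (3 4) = (1 4 3 9) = [0, 4, 2, 9, 3, 5, 6, 7, 8, 1]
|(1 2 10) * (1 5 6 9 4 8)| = 8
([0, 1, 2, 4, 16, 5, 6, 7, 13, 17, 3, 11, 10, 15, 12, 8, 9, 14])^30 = [0, 1, 2, 12, 10, 5, 6, 7, 8, 4, 14, 11, 17, 13, 9, 15, 3, 16]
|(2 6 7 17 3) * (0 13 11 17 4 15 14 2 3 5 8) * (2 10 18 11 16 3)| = |(0 13 16 3 2 6 7 4 15 14 10 18 11 17 5 8)| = 16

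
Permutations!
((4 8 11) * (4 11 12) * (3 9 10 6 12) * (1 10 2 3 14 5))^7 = (1 5 14 8 4 12 6 10)(2 3 9) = ((1 10 6 12 4 8 14 5)(2 3 9))^7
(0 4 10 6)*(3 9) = (0 4 10 6)(3 9) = [4, 1, 2, 9, 10, 5, 0, 7, 8, 3, 6]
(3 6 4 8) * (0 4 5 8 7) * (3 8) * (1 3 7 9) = (0 4 9 1 3 6 5 7) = [4, 3, 2, 6, 9, 7, 5, 0, 8, 1]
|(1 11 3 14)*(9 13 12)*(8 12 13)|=12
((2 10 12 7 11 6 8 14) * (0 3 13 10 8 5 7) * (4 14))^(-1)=(0 12 10 13 3)(2 14 4 8)(5 6 11 7)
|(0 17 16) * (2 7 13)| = |(0 17 16)(2 7 13)| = 3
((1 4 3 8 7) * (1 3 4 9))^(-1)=((1 9)(3 8 7))^(-1)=(1 9)(3 7 8)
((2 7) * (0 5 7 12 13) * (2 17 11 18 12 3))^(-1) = ((0 5 7 17 11 18 12 13)(2 3))^(-1) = (0 13 12 18 11 17 7 5)(2 3)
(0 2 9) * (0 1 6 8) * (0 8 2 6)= (0 6 2 9 1)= [6, 0, 9, 3, 4, 5, 2, 7, 8, 1]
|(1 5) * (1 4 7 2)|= |(1 5 4 7 2)|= 5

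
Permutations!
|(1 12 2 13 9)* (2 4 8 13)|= 6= |(1 12 4 8 13 9)|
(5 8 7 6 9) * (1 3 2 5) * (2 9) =(1 3 9)(2 5 8 7 6) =[0, 3, 5, 9, 4, 8, 2, 6, 7, 1]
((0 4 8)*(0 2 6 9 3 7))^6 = (0 3 6 8)(2 4 7 9)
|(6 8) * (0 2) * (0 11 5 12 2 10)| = |(0 10)(2 11 5 12)(6 8)| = 4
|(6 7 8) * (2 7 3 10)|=6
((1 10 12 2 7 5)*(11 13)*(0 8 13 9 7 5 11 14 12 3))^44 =(0 12 10 13 5)(1 8 2 3 14)(7 9 11)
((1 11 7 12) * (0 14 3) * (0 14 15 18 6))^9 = (0 15 18 6)(1 11 7 12)(3 14)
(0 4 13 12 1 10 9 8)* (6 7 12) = (0 4 13 6 7 12 1 10 9 8) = [4, 10, 2, 3, 13, 5, 7, 12, 0, 8, 9, 11, 1, 6]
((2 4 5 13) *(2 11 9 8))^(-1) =((2 4 5 13 11 9 8))^(-1) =(2 8 9 11 13 5 4)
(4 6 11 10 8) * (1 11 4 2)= (1 11 10 8 2)(4 6)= [0, 11, 1, 3, 6, 5, 4, 7, 2, 9, 8, 10]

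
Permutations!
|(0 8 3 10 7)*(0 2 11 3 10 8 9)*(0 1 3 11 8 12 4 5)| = |(0 9 1 3 12 4 5)(2 8 10 7)| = 28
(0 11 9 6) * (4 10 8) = (0 11 9 6)(4 10 8) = [11, 1, 2, 3, 10, 5, 0, 7, 4, 6, 8, 9]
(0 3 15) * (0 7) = (0 3 15 7) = [3, 1, 2, 15, 4, 5, 6, 0, 8, 9, 10, 11, 12, 13, 14, 7]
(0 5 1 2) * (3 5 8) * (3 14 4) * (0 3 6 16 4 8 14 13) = (0 14 8 13)(1 2 3 5)(4 6 16) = [14, 2, 3, 5, 6, 1, 16, 7, 13, 9, 10, 11, 12, 0, 8, 15, 4]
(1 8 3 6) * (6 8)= (1 6)(3 8)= [0, 6, 2, 8, 4, 5, 1, 7, 3]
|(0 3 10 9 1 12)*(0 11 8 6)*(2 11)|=10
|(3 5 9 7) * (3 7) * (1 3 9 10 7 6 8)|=7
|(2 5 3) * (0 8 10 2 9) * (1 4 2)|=|(0 8 10 1 4 2 5 3 9)|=9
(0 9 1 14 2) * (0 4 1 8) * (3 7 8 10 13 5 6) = (0 9 10 13 5 6 3 7 8)(1 14 2 4) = [9, 14, 4, 7, 1, 6, 3, 8, 0, 10, 13, 11, 12, 5, 2]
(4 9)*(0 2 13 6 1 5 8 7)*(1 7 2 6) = (0 6 7)(1 5 8 2 13)(4 9) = [6, 5, 13, 3, 9, 8, 7, 0, 2, 4, 10, 11, 12, 1]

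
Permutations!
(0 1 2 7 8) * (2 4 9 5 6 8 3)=(0 1 4 9 5 6 8)(2 7 3)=[1, 4, 7, 2, 9, 6, 8, 3, 0, 5]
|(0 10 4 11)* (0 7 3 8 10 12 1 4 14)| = |(0 12 1 4 11 7 3 8 10 14)| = 10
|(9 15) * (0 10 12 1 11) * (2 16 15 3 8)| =30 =|(0 10 12 1 11)(2 16 15 9 3 8)|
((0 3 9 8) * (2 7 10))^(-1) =((0 3 9 8)(2 7 10))^(-1) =(0 8 9 3)(2 10 7)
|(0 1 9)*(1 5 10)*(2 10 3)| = 7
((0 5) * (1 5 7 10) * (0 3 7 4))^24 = ((0 4)(1 5 3 7 10))^24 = (1 10 7 3 5)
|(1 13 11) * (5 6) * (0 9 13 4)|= 6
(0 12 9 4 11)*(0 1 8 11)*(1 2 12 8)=(0 8 11 2 12 9 4)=[8, 1, 12, 3, 0, 5, 6, 7, 11, 4, 10, 2, 9]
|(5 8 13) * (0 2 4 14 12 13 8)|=|(0 2 4 14 12 13 5)|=7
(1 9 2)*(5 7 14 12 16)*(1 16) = (1 9 2 16 5 7 14 12) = [0, 9, 16, 3, 4, 7, 6, 14, 8, 2, 10, 11, 1, 13, 12, 15, 5]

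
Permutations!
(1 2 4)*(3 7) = (1 2 4)(3 7) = [0, 2, 4, 7, 1, 5, 6, 3]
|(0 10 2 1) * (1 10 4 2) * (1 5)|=6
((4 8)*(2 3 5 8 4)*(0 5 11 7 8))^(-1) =(0 5)(2 8 7 11 3) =((0 5)(2 3 11 7 8))^(-1)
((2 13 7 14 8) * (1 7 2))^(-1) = ((1 7 14 8)(2 13))^(-1) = (1 8 14 7)(2 13)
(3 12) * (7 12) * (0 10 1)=[10, 0, 2, 7, 4, 5, 6, 12, 8, 9, 1, 11, 3]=(0 10 1)(3 7 12)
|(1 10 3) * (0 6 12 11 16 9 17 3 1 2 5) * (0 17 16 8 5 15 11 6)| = 14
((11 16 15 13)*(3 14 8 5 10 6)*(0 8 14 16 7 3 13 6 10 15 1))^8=((0 8 5 15 6 13 11 7 3 16 1))^8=(0 3 13 5 1 7 6 8 16 11 15)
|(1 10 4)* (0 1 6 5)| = 6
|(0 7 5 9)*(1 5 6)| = |(0 7 6 1 5 9)| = 6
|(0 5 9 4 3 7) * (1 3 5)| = 12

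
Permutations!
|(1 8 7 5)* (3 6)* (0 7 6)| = 7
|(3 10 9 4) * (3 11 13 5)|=7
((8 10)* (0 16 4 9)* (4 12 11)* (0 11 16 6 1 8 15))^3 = (0 8)(1 15)(6 10)(12 16)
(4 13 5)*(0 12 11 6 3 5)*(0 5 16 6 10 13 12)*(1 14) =(1 14)(3 16 6)(4 12 11 10 13 5) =[0, 14, 2, 16, 12, 4, 3, 7, 8, 9, 13, 10, 11, 5, 1, 15, 6]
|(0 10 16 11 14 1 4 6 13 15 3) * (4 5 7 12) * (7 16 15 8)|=60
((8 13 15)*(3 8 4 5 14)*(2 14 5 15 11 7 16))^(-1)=((2 14 3 8 13 11 7 16)(4 15))^(-1)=(2 16 7 11 13 8 3 14)(4 15)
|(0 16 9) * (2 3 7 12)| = |(0 16 9)(2 3 7 12)| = 12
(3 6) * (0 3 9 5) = [3, 1, 2, 6, 4, 0, 9, 7, 8, 5] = (0 3 6 9 5)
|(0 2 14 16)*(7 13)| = 4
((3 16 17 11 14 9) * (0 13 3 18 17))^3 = (0 16 3 13)(9 11 18 14 17)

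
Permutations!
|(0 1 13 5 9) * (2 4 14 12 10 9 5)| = |(0 1 13 2 4 14 12 10 9)| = 9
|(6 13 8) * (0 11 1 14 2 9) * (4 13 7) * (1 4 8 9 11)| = |(0 1 14 2 11 4 13 9)(6 7 8)| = 24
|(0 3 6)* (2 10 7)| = |(0 3 6)(2 10 7)| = 3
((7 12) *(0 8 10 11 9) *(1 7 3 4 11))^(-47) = (0 1 3 9 10 12 11 8 7 4)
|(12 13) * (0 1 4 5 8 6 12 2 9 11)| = |(0 1 4 5 8 6 12 13 2 9 11)| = 11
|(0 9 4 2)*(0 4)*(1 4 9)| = 5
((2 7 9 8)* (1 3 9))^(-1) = (1 7 2 8 9 3)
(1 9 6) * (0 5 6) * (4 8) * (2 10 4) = (0 5 6 1 9)(2 10 4 8) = [5, 9, 10, 3, 8, 6, 1, 7, 2, 0, 4]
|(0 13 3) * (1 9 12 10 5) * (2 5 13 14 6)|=|(0 14 6 2 5 1 9 12 10 13 3)|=11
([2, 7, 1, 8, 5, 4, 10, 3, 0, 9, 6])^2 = [1, 3, 7, 0, 4, 5, 6, 8, 2, 9, 10]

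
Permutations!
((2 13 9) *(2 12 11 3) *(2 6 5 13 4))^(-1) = (2 4)(3 11 12 9 13 5 6)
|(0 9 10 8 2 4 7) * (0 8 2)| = 7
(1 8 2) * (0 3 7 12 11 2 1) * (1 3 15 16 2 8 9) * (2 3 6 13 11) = (0 15 16 3 7 12 2)(1 9)(6 13 11 8) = [15, 9, 0, 7, 4, 5, 13, 12, 6, 1, 10, 8, 2, 11, 14, 16, 3]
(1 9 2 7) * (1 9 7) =(1 7 9 2) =[0, 7, 1, 3, 4, 5, 6, 9, 8, 2]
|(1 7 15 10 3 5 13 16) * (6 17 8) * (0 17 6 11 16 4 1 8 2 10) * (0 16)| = 14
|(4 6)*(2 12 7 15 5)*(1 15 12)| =|(1 15 5 2)(4 6)(7 12)| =4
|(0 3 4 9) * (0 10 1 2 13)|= |(0 3 4 9 10 1 2 13)|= 8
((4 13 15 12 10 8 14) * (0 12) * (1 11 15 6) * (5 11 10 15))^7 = (0 12 15)(5 11)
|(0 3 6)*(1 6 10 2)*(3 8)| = |(0 8 3 10 2 1 6)| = 7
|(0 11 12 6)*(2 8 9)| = |(0 11 12 6)(2 8 9)| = 12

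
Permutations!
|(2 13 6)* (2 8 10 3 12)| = 7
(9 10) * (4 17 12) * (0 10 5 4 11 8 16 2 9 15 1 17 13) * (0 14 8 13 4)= (0 10 15 1 17 12 11 13 14 8 16 2 9 5)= [10, 17, 9, 3, 4, 0, 6, 7, 16, 5, 15, 13, 11, 14, 8, 1, 2, 12]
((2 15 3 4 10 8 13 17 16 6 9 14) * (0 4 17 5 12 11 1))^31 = ((0 4 10 8 13 5 12 11 1)(2 15 3 17 16 6 9 14))^31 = (0 13 1 8 11 10 12 4 5)(2 14 9 6 16 17 3 15)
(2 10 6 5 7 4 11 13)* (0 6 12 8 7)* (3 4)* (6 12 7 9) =[12, 1, 10, 4, 11, 0, 5, 3, 9, 6, 7, 13, 8, 2] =(0 12 8 9 6 5)(2 10 7 3 4 11 13)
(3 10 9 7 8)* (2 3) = [0, 1, 3, 10, 4, 5, 6, 8, 2, 7, 9] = (2 3 10 9 7 8)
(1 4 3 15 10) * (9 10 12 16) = (1 4 3 15 12 16 9 10) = [0, 4, 2, 15, 3, 5, 6, 7, 8, 10, 1, 11, 16, 13, 14, 12, 9]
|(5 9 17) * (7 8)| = |(5 9 17)(7 8)| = 6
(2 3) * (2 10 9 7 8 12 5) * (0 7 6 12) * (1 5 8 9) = [7, 5, 3, 10, 4, 2, 12, 9, 0, 6, 1, 11, 8] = (0 7 9 6 12 8)(1 5 2 3 10)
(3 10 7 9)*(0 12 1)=(0 12 1)(3 10 7 9)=[12, 0, 2, 10, 4, 5, 6, 9, 8, 3, 7, 11, 1]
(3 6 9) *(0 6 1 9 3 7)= [6, 9, 2, 1, 4, 5, 3, 0, 8, 7]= (0 6 3 1 9 7)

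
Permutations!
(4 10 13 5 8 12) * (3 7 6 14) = [0, 1, 2, 7, 10, 8, 14, 6, 12, 9, 13, 11, 4, 5, 3] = (3 7 6 14)(4 10 13 5 8 12)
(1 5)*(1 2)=[0, 5, 1, 3, 4, 2]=(1 5 2)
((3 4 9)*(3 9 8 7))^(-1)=((9)(3 4 8 7))^(-1)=(9)(3 7 8 4)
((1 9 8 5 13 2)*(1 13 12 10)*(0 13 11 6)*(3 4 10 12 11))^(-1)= (0 6 11 5 8 9 1 10 4 3 2 13)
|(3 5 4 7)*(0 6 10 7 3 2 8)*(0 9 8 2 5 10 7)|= |(0 6 7 5 4 3 10)(8 9)|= 14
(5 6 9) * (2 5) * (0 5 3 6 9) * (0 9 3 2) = (0 5 3 6 9) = [5, 1, 2, 6, 4, 3, 9, 7, 8, 0]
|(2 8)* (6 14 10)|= |(2 8)(6 14 10)|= 6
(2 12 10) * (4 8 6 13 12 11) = (2 11 4 8 6 13 12 10) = [0, 1, 11, 3, 8, 5, 13, 7, 6, 9, 2, 4, 10, 12]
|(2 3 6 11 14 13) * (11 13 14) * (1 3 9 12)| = 7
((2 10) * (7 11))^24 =(11)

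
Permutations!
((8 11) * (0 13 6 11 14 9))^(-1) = ((0 13 6 11 8 14 9))^(-1) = (0 9 14 8 11 6 13)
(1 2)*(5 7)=(1 2)(5 7)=[0, 2, 1, 3, 4, 7, 6, 5]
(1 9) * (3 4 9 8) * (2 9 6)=(1 8 3 4 6 2 9)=[0, 8, 9, 4, 6, 5, 2, 7, 3, 1]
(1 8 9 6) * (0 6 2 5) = [6, 8, 5, 3, 4, 0, 1, 7, 9, 2] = (0 6 1 8 9 2 5)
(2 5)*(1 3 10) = [0, 3, 5, 10, 4, 2, 6, 7, 8, 9, 1] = (1 3 10)(2 5)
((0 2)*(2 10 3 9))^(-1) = (0 2 9 3 10)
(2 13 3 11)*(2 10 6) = (2 13 3 11 10 6) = [0, 1, 13, 11, 4, 5, 2, 7, 8, 9, 6, 10, 12, 3]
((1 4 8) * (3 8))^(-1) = ((1 4 3 8))^(-1) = (1 8 3 4)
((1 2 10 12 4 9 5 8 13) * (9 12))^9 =((1 2 10 9 5 8 13)(4 12))^9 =(1 10 5 13 2 9 8)(4 12)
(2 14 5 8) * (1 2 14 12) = [0, 2, 12, 3, 4, 8, 6, 7, 14, 9, 10, 11, 1, 13, 5] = (1 2 12)(5 8 14)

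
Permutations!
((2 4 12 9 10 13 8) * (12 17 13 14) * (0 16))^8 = ((0 16)(2 4 17 13 8)(9 10 14 12))^8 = (2 13 4 8 17)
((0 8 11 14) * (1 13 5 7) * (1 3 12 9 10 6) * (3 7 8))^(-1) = (0 14 11 8 5 13 1 6 10 9 12 3)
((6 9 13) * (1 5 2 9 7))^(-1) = (1 7 6 13 9 2 5)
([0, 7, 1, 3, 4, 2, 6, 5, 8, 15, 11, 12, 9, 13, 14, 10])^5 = (15)(1 7 5 2)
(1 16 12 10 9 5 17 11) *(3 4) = (1 16 12 10 9 5 17 11)(3 4) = [0, 16, 2, 4, 3, 17, 6, 7, 8, 5, 9, 1, 10, 13, 14, 15, 12, 11]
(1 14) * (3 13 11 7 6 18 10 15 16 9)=(1 14)(3 13 11 7 6 18 10 15 16 9)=[0, 14, 2, 13, 4, 5, 18, 6, 8, 3, 15, 7, 12, 11, 1, 16, 9, 17, 10]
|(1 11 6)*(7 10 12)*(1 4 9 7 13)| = 9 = |(1 11 6 4 9 7 10 12 13)|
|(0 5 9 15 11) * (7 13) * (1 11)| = 6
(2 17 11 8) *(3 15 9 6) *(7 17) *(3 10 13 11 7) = (2 3 15 9 6 10 13 11 8)(7 17) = [0, 1, 3, 15, 4, 5, 10, 17, 2, 6, 13, 8, 12, 11, 14, 9, 16, 7]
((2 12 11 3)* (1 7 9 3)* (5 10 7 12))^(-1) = ((1 12 11)(2 5 10 7 9 3))^(-1) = (1 11 12)(2 3 9 7 10 5)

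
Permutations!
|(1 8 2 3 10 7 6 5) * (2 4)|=|(1 8 4 2 3 10 7 6 5)|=9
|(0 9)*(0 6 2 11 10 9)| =5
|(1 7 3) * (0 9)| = |(0 9)(1 7 3)| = 6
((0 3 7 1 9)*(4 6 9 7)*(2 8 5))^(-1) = (0 9 6 4 3)(1 7)(2 5 8) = ((0 3 4 6 9)(1 7)(2 8 5))^(-1)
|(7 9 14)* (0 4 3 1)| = |(0 4 3 1)(7 9 14)| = 12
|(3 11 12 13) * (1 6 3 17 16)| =|(1 6 3 11 12 13 17 16)| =8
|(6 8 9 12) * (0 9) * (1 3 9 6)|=12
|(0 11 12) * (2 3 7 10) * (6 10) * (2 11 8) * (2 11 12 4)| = 10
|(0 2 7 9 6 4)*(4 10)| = |(0 2 7 9 6 10 4)| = 7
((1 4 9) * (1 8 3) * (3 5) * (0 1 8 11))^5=(11)(3 5 8)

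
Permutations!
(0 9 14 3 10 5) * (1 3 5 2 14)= (0 9 1 3 10 2 14 5)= [9, 3, 14, 10, 4, 0, 6, 7, 8, 1, 2, 11, 12, 13, 5]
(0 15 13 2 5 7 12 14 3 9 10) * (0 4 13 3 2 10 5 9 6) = (0 15 3 6)(2 9 5 7 12 14)(4 13 10) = [15, 1, 9, 6, 13, 7, 0, 12, 8, 5, 4, 11, 14, 10, 2, 3]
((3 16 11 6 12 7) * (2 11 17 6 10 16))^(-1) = ((2 11 10 16 17 6 12 7 3))^(-1) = (2 3 7 12 6 17 16 10 11)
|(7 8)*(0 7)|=3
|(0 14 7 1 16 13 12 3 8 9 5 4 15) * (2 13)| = 14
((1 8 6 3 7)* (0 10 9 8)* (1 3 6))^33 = ((0 10 9 8 1)(3 7))^33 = (0 8 10 1 9)(3 7)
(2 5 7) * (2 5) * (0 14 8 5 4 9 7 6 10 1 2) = (0 14 8 5 6 10 1 2)(4 9 7) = [14, 2, 0, 3, 9, 6, 10, 4, 5, 7, 1, 11, 12, 13, 8]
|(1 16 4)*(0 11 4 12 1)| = |(0 11 4)(1 16 12)| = 3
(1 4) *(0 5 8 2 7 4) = [5, 0, 7, 3, 1, 8, 6, 4, 2] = (0 5 8 2 7 4 1)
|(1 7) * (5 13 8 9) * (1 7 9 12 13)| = 3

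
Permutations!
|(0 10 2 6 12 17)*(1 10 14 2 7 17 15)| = 10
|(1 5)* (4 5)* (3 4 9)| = 5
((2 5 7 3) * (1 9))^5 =(1 9)(2 5 7 3)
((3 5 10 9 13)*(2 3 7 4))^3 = (2 10 7 3 9 4 5 13)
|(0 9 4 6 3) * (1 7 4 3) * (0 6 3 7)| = |(0 9 7 4 3 6 1)| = 7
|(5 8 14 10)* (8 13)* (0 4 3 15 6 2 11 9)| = 40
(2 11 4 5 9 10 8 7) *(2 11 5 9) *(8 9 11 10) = [0, 1, 5, 3, 11, 2, 6, 10, 7, 8, 9, 4] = (2 5)(4 11)(7 10 9 8)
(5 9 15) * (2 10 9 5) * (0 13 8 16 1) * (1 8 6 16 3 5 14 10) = (0 13 6 16 8 3 5 14 10 9 15 2 1) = [13, 0, 1, 5, 4, 14, 16, 7, 3, 15, 9, 11, 12, 6, 10, 2, 8]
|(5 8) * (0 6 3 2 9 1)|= 6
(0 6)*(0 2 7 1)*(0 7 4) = (0 6 2 4)(1 7) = [6, 7, 4, 3, 0, 5, 2, 1]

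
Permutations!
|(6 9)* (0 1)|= 2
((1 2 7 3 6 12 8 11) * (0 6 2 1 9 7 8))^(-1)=((0 6 12)(2 8 11 9 7 3))^(-1)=(0 12 6)(2 3 7 9 11 8)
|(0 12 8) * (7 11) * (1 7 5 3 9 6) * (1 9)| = |(0 12 8)(1 7 11 5 3)(6 9)| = 30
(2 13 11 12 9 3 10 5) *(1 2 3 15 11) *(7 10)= (1 2 13)(3 7 10 5)(9 15 11 12)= [0, 2, 13, 7, 4, 3, 6, 10, 8, 15, 5, 12, 9, 1, 14, 11]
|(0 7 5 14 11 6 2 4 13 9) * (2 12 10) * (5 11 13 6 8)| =40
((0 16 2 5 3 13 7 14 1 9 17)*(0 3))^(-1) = (0 5 2 16)(1 14 7 13 3 17 9)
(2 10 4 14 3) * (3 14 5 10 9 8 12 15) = (2 9 8 12 15 3)(4 5 10) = [0, 1, 9, 2, 5, 10, 6, 7, 12, 8, 4, 11, 15, 13, 14, 3]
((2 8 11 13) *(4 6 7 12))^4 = (13)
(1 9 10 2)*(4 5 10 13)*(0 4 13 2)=(13)(0 4 5 10)(1 9 2)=[4, 9, 1, 3, 5, 10, 6, 7, 8, 2, 0, 11, 12, 13]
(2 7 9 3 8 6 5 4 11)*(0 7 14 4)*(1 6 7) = (0 1 6 5)(2 14 4 11)(3 8 7 9) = [1, 6, 14, 8, 11, 0, 5, 9, 7, 3, 10, 2, 12, 13, 4]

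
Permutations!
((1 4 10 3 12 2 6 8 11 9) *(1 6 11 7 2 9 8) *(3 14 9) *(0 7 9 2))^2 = ((0 7)(1 4 10 14 2 11 8 9 6)(3 12))^2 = (1 10 2 8 6 4 14 11 9)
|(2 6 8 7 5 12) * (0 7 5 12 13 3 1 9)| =|(0 7 12 2 6 8 5 13 3 1 9)| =11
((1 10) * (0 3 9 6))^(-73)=(0 6 9 3)(1 10)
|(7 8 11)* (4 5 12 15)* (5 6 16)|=|(4 6 16 5 12 15)(7 8 11)|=6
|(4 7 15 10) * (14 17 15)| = |(4 7 14 17 15 10)| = 6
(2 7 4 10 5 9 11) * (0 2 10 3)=(0 2 7 4 3)(5 9 11 10)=[2, 1, 7, 0, 3, 9, 6, 4, 8, 11, 5, 10]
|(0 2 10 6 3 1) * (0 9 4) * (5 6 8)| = |(0 2 10 8 5 6 3 1 9 4)| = 10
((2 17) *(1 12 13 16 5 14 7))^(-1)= ((1 12 13 16 5 14 7)(2 17))^(-1)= (1 7 14 5 16 13 12)(2 17)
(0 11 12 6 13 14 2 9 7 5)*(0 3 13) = (0 11 12 6)(2 9 7 5 3 13 14) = [11, 1, 9, 13, 4, 3, 0, 5, 8, 7, 10, 12, 6, 14, 2]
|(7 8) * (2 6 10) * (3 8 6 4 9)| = 8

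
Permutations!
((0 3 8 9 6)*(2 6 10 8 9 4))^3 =((0 3 9 10 8 4 2 6))^3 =(0 10 2 3 8 6 9 4)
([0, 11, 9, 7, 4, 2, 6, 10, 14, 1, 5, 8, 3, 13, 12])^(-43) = [0, 11, 9, 7, 4, 2, 6, 10, 14, 1, 5, 8, 3, 13, 12]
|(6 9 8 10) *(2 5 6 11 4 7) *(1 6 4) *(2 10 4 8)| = 10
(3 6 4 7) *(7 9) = [0, 1, 2, 6, 9, 5, 4, 3, 8, 7] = (3 6 4 9 7)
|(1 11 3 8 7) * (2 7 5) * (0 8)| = |(0 8 5 2 7 1 11 3)| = 8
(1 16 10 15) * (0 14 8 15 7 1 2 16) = (0 14 8 15 2 16 10 7 1) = [14, 0, 16, 3, 4, 5, 6, 1, 15, 9, 7, 11, 12, 13, 8, 2, 10]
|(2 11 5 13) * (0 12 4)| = 12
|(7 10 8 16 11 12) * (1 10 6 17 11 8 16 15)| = |(1 10 16 8 15)(6 17 11 12 7)| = 5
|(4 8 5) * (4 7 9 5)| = |(4 8)(5 7 9)| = 6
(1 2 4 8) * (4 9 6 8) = (1 2 9 6 8) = [0, 2, 9, 3, 4, 5, 8, 7, 1, 6]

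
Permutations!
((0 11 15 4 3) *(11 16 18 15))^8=(0 18 4)(3 16 15)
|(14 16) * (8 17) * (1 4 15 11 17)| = |(1 4 15 11 17 8)(14 16)| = 6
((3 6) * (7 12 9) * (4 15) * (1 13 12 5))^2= (15)(1 12 7)(5 13 9)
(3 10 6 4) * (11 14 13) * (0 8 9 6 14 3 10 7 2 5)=(0 8 9 6 4 10 14 13 11 3 7 2 5)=[8, 1, 5, 7, 10, 0, 4, 2, 9, 6, 14, 3, 12, 11, 13]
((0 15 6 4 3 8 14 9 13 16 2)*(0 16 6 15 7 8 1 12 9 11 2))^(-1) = (0 16 2 11 14 8 7)(1 3 4 6 13 9 12)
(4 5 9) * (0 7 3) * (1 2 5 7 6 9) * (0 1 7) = (0 6 9 4)(1 2 5 7 3) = [6, 2, 5, 1, 0, 7, 9, 3, 8, 4]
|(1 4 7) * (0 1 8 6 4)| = |(0 1)(4 7 8 6)| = 4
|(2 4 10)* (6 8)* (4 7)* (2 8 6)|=5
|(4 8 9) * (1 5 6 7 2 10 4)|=|(1 5 6 7 2 10 4 8 9)|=9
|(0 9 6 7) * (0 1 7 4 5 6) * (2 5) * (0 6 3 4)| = 12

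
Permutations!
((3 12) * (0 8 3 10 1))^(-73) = (0 1 10 12 3 8)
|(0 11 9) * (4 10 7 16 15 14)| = 6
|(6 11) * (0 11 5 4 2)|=6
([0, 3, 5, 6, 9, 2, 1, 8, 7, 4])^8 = (9)(1 6 3)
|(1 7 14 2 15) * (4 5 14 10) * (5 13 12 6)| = |(1 7 10 4 13 12 6 5 14 2 15)| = 11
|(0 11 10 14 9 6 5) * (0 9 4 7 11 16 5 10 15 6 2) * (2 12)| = 42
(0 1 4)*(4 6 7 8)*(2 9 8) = (0 1 6 7 2 9 8 4) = [1, 6, 9, 3, 0, 5, 7, 2, 4, 8]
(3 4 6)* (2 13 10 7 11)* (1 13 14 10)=(1 13)(2 14 10 7 11)(3 4 6)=[0, 13, 14, 4, 6, 5, 3, 11, 8, 9, 7, 2, 12, 1, 10]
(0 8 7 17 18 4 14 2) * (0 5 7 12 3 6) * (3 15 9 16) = [8, 1, 5, 6, 14, 7, 0, 17, 12, 16, 10, 11, 15, 13, 2, 9, 3, 18, 4] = (0 8 12 15 9 16 3 6)(2 5 7 17 18 4 14)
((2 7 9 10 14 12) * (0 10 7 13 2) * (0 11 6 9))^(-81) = ((0 10 14 12 11 6 9 7)(2 13))^(-81) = (0 7 9 6 11 12 14 10)(2 13)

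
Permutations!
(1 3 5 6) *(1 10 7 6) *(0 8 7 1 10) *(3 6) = (0 8 7 3 5 10 1 6) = [8, 6, 2, 5, 4, 10, 0, 3, 7, 9, 1]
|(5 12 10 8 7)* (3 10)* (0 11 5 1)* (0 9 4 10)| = 30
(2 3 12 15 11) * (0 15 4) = (0 15 11 2 3 12 4) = [15, 1, 3, 12, 0, 5, 6, 7, 8, 9, 10, 2, 4, 13, 14, 11]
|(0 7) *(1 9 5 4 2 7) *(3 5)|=|(0 1 9 3 5 4 2 7)|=8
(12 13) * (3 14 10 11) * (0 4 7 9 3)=(0 4 7 9 3 14 10 11)(12 13)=[4, 1, 2, 14, 7, 5, 6, 9, 8, 3, 11, 0, 13, 12, 10]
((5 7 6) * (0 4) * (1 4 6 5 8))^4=(0 4 1 8 6)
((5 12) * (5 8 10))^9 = (5 12 8 10)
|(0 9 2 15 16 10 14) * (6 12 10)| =|(0 9 2 15 16 6 12 10 14)| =9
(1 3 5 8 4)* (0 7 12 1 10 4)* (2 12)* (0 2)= [7, 3, 12, 5, 10, 8, 6, 0, 2, 9, 4, 11, 1]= (0 7)(1 3 5 8 2 12)(4 10)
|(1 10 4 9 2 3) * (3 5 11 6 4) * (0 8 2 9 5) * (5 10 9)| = |(0 8 2)(1 9 5 11 6 4 10 3)| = 24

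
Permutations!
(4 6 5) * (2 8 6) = (2 8 6 5 4) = [0, 1, 8, 3, 2, 4, 5, 7, 6]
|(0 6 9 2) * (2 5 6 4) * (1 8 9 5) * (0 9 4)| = 10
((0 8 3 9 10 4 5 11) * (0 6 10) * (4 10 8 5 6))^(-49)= (0 9 3 8 6 4 11 5)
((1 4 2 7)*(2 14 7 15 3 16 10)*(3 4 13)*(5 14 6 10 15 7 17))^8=(1 2 6 15 3)(4 16 13 7 10)(5 17 14)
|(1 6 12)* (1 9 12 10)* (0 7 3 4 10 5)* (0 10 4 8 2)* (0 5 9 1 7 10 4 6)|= 12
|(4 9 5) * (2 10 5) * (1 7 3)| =15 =|(1 7 3)(2 10 5 4 9)|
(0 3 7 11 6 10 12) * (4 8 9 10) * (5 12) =(0 3 7 11 6 4 8 9 10 5 12) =[3, 1, 2, 7, 8, 12, 4, 11, 9, 10, 5, 6, 0]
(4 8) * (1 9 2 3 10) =[0, 9, 3, 10, 8, 5, 6, 7, 4, 2, 1] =(1 9 2 3 10)(4 8)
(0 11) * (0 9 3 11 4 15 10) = (0 4 15 10)(3 11 9) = [4, 1, 2, 11, 15, 5, 6, 7, 8, 3, 0, 9, 12, 13, 14, 10]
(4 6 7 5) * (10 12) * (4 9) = [0, 1, 2, 3, 6, 9, 7, 5, 8, 4, 12, 11, 10] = (4 6 7 5 9)(10 12)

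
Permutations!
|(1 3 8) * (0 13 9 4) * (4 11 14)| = |(0 13 9 11 14 4)(1 3 8)| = 6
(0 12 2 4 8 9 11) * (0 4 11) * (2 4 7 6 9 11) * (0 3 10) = [12, 1, 2, 10, 8, 5, 9, 6, 11, 3, 0, 7, 4] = (0 12 4 8 11 7 6 9 3 10)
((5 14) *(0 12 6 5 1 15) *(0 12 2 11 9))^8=(1 12 5)(6 14 15)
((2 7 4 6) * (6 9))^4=(2 6 9 4 7)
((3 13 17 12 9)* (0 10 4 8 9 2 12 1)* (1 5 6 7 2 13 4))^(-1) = (0 1 10)(2 7 6 5 17 13 12)(3 9 8 4)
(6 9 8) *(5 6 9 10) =[0, 1, 2, 3, 4, 6, 10, 7, 9, 8, 5] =(5 6 10)(8 9)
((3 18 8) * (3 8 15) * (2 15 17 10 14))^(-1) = (2 14 10 17 18 3 15)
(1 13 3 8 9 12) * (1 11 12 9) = (1 13 3 8)(11 12) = [0, 13, 2, 8, 4, 5, 6, 7, 1, 9, 10, 12, 11, 3]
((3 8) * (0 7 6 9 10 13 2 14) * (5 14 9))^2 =((0 7 6 5 14)(2 9 10 13)(3 8))^2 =(0 6 14 7 5)(2 10)(9 13)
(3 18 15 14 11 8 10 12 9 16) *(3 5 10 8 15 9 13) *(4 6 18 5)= [0, 1, 2, 5, 6, 10, 18, 7, 8, 16, 12, 15, 13, 3, 11, 14, 4, 17, 9]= (3 5 10 12 13)(4 6 18 9 16)(11 15 14)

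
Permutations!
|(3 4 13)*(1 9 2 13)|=|(1 9 2 13 3 4)|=6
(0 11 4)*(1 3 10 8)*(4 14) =(0 11 14 4)(1 3 10 8) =[11, 3, 2, 10, 0, 5, 6, 7, 1, 9, 8, 14, 12, 13, 4]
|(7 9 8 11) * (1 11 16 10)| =|(1 11 7 9 8 16 10)| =7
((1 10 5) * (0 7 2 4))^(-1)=(0 4 2 7)(1 5 10)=((0 7 2 4)(1 10 5))^(-1)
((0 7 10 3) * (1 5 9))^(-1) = ((0 7 10 3)(1 5 9))^(-1) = (0 3 10 7)(1 9 5)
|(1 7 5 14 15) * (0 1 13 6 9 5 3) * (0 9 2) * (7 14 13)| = |(0 1 14 15 7 3 9 5 13 6 2)| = 11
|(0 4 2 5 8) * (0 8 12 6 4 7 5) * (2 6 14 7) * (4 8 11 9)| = 20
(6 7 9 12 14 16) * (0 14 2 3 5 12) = (0 14 16 6 7 9)(2 3 5 12) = [14, 1, 3, 5, 4, 12, 7, 9, 8, 0, 10, 11, 2, 13, 16, 15, 6]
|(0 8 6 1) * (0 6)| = 2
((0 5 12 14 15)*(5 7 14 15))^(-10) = ((0 7 14 5 12 15))^(-10) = (0 14 12)(5 15 7)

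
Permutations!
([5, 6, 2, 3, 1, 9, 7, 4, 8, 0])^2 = [9, 7, 2, 3, 6, 0, 4, 1, 8, 5]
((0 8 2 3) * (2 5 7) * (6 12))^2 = (12)(0 5 2)(3 8 7)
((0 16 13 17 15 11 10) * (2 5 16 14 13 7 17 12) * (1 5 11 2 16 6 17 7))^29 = (0 12 5 15 10 13 1 17 11 14 16 6 2)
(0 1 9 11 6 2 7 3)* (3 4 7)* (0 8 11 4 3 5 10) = [1, 9, 5, 8, 7, 10, 2, 3, 11, 4, 0, 6] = (0 1 9 4 7 3 8 11 6 2 5 10)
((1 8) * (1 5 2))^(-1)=(1 2 5 8)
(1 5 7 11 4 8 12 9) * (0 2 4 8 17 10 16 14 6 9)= (0 2 4 17 10 16 14 6 9 1 5 7 11 8 12)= [2, 5, 4, 3, 17, 7, 9, 11, 12, 1, 16, 8, 0, 13, 6, 15, 14, 10]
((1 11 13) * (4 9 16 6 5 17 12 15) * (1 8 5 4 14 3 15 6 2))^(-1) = (1 2 16 9 4 6 12 17 5 8 13 11)(3 14 15)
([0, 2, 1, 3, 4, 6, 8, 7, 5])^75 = (8)(1 2)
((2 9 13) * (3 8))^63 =((2 9 13)(3 8))^63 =(13)(3 8)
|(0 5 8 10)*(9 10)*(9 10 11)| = 4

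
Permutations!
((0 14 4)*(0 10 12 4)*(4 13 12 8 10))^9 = (0 14)(8 10)(12 13)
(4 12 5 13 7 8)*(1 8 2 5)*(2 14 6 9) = (1 8 4 12)(2 5 13 7 14 6 9) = [0, 8, 5, 3, 12, 13, 9, 14, 4, 2, 10, 11, 1, 7, 6]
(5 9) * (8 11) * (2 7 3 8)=(2 7 3 8 11)(5 9)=[0, 1, 7, 8, 4, 9, 6, 3, 11, 5, 10, 2]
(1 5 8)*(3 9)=(1 5 8)(3 9)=[0, 5, 2, 9, 4, 8, 6, 7, 1, 3]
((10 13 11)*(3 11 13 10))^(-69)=((13)(3 11))^(-69)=(13)(3 11)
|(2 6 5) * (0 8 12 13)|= |(0 8 12 13)(2 6 5)|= 12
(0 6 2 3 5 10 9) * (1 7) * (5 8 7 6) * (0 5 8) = (0 8 7 1 6 2 3)(5 10 9) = [8, 6, 3, 0, 4, 10, 2, 1, 7, 5, 9]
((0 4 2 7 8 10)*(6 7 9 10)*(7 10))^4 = ((0 4 2 9 7 8 6 10))^4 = (0 7)(2 6)(4 8)(9 10)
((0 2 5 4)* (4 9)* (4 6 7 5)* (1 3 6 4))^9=(9)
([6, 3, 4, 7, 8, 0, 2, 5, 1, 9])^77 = [1, 6, 7, 2, 5, 8, 3, 4, 0, 9]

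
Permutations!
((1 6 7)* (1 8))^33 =(1 6 7 8)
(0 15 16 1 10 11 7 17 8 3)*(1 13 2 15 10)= (0 10 11 7 17 8 3)(2 15 16 13)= [10, 1, 15, 0, 4, 5, 6, 17, 3, 9, 11, 7, 12, 2, 14, 16, 13, 8]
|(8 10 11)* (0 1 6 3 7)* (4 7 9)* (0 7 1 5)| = 30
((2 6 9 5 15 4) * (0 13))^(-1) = ((0 13)(2 6 9 5 15 4))^(-1) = (0 13)(2 4 15 5 9 6)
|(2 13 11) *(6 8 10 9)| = |(2 13 11)(6 8 10 9)| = 12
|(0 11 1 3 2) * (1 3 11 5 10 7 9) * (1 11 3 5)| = |(0 1 3 2)(5 10 7 9 11)| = 20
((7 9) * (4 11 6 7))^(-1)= (4 9 7 6 11)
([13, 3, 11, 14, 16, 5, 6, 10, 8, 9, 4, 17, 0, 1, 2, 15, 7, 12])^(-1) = (0 12 17 11 2 14 3 1 13)(4 10 7 16)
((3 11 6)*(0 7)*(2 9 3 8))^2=((0 7)(2 9 3 11 6 8))^2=(2 3 6)(8 9 11)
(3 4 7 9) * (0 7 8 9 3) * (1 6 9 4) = (0 7 3 1 6 9)(4 8) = [7, 6, 2, 1, 8, 5, 9, 3, 4, 0]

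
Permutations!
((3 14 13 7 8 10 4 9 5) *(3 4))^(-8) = (3 8 13)(4 9 5)(7 14 10)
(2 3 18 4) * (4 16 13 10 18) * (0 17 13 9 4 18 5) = (0 17 13 10 5)(2 3 18 16 9 4) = [17, 1, 3, 18, 2, 0, 6, 7, 8, 4, 5, 11, 12, 10, 14, 15, 9, 13, 16]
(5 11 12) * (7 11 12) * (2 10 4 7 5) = (2 10 4 7 11 5 12) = [0, 1, 10, 3, 7, 12, 6, 11, 8, 9, 4, 5, 2]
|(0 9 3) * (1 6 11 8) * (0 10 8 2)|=9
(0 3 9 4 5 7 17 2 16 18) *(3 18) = [18, 1, 16, 9, 5, 7, 6, 17, 8, 4, 10, 11, 12, 13, 14, 15, 3, 2, 0] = (0 18)(2 16 3 9 4 5 7 17)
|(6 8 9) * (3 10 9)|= |(3 10 9 6 8)|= 5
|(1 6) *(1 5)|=|(1 6 5)|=3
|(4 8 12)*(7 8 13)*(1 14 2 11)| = |(1 14 2 11)(4 13 7 8 12)| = 20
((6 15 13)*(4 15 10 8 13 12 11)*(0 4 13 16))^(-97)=((0 4 15 12 11 13 6 10 8 16))^(-97)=(0 12 6 16 15 13 8 4 11 10)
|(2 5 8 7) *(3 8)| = |(2 5 3 8 7)| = 5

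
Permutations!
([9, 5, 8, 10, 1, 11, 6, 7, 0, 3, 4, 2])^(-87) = (0 10 5 8 3 1 2 9 4 11)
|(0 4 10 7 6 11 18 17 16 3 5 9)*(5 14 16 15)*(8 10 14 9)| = 18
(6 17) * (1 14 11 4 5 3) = [0, 14, 2, 1, 5, 3, 17, 7, 8, 9, 10, 4, 12, 13, 11, 15, 16, 6] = (1 14 11 4 5 3)(6 17)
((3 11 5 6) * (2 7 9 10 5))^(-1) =((2 7 9 10 5 6 3 11))^(-1) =(2 11 3 6 5 10 9 7)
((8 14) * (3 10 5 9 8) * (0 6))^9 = ((0 6)(3 10 5 9 8 14))^9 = (0 6)(3 9)(5 14)(8 10)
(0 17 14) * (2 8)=(0 17 14)(2 8)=[17, 1, 8, 3, 4, 5, 6, 7, 2, 9, 10, 11, 12, 13, 0, 15, 16, 14]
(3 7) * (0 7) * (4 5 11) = (0 7 3)(4 5 11) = [7, 1, 2, 0, 5, 11, 6, 3, 8, 9, 10, 4]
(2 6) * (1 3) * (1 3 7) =(1 7)(2 6) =[0, 7, 6, 3, 4, 5, 2, 1]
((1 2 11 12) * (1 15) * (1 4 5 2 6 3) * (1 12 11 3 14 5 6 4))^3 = ((1 4 6 14 5 2 3 12 15))^3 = (1 14 3)(2 15 6)(4 5 12)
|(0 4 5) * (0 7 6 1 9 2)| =8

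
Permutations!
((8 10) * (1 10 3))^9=((1 10 8 3))^9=(1 10 8 3)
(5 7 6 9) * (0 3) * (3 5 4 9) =[5, 1, 2, 0, 9, 7, 3, 6, 8, 4] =(0 5 7 6 3)(4 9)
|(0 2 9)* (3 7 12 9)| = 6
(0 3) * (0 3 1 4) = [1, 4, 2, 3, 0] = (0 1 4)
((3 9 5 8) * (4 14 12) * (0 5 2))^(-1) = ((0 5 8 3 9 2)(4 14 12))^(-1) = (0 2 9 3 8 5)(4 12 14)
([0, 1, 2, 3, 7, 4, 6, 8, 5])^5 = (4 7 8 5)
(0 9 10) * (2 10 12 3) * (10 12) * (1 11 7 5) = [9, 11, 12, 2, 4, 1, 6, 5, 8, 10, 0, 7, 3] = (0 9 10)(1 11 7 5)(2 12 3)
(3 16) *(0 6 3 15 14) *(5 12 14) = (0 6 3 16 15 5 12 14) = [6, 1, 2, 16, 4, 12, 3, 7, 8, 9, 10, 11, 14, 13, 0, 5, 15]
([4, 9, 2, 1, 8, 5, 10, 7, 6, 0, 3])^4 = (0 10)(1 8)(3 4)(6 9)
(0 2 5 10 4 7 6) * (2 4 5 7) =(0 4 2 7 6)(5 10) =[4, 1, 7, 3, 2, 10, 0, 6, 8, 9, 5]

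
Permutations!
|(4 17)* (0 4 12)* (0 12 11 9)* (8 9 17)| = 4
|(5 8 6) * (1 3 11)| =|(1 3 11)(5 8 6)| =3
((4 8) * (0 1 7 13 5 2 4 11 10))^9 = ((0 1 7 13 5 2 4 8 11 10))^9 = (0 10 11 8 4 2 5 13 7 1)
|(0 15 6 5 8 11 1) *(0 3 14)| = |(0 15 6 5 8 11 1 3 14)| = 9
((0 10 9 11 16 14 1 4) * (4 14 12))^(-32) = (0 11 4 9 12 10 16)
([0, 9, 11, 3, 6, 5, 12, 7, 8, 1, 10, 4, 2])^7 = (1 9)(2 4 12 11 6)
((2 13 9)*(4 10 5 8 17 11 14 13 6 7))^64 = ((2 6 7 4 10 5 8 17 11 14 13 9))^64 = (2 10 11)(4 17 9)(5 14 6)(7 8 13)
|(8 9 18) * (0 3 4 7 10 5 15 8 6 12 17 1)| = |(0 3 4 7 10 5 15 8 9 18 6 12 17 1)| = 14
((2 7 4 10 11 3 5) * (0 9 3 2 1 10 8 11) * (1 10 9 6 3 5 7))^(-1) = (0 10 5 9 1 2 11 8 4 7 3 6)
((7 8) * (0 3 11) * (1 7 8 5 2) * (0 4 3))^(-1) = (1 2 5 7)(3 4 11)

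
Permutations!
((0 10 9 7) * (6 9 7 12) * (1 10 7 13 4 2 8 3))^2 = ((0 7)(1 10 13 4 2 8 3)(6 9 12))^2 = (1 13 2 3 10 4 8)(6 12 9)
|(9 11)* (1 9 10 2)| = 5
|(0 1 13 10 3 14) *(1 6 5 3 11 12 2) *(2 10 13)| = 30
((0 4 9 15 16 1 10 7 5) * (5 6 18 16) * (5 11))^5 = (0 5 11 15 9 4)(1 16 18 6 7 10)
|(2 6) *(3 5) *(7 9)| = |(2 6)(3 5)(7 9)| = 2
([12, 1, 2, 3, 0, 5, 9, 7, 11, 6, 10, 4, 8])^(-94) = (0 12 8 11 4)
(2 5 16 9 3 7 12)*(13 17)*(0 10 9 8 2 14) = [10, 1, 5, 7, 4, 16, 6, 12, 2, 3, 9, 11, 14, 17, 0, 15, 8, 13] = (0 10 9 3 7 12 14)(2 5 16 8)(13 17)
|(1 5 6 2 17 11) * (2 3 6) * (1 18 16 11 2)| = |(1 5)(2 17)(3 6)(11 18 16)| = 6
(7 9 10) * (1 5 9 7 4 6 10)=[0, 5, 2, 3, 6, 9, 10, 7, 8, 1, 4]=(1 5 9)(4 6 10)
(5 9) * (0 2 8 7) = (0 2 8 7)(5 9) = [2, 1, 8, 3, 4, 9, 6, 0, 7, 5]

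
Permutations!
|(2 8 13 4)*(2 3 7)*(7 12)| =|(2 8 13 4 3 12 7)| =7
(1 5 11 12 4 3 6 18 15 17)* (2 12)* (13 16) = [0, 5, 12, 6, 3, 11, 18, 7, 8, 9, 10, 2, 4, 16, 14, 17, 13, 1, 15] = (1 5 11 2 12 4 3 6 18 15 17)(13 16)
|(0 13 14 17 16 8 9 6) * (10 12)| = 8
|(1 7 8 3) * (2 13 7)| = 6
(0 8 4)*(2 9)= (0 8 4)(2 9)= [8, 1, 9, 3, 0, 5, 6, 7, 4, 2]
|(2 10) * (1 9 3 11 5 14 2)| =|(1 9 3 11 5 14 2 10)| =8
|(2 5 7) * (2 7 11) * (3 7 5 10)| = |(2 10 3 7 5 11)| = 6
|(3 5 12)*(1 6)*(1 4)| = 3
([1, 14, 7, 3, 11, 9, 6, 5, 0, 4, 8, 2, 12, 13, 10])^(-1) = (0 8 10 14 1)(2 11 4 9 5 7)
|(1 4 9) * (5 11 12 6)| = 12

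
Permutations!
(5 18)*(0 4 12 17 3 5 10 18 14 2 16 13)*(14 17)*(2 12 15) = (0 4 15 2 16 13)(3 5 17)(10 18)(12 14) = [4, 1, 16, 5, 15, 17, 6, 7, 8, 9, 18, 11, 14, 0, 12, 2, 13, 3, 10]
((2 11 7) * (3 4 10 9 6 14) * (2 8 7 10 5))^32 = (2 14 11 3 10 4 9 5 6)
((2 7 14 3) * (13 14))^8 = (2 14 7 3 13)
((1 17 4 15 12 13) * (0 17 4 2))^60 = (17)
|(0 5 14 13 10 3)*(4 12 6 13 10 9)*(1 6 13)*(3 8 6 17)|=|(0 5 14 10 8 6 1 17 3)(4 12 13 9)|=36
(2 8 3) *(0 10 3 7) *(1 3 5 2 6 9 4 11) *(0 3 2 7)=(0 10 5 7 3 6 9 4 11 1 2 8)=[10, 2, 8, 6, 11, 7, 9, 3, 0, 4, 5, 1]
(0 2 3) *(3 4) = (0 2 4 3) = [2, 1, 4, 0, 3]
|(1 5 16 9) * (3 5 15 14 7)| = 8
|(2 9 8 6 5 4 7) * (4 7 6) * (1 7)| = 8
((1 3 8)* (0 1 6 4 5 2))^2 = (0 3 6 5)(1 8 4 2) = ((0 1 3 8 6 4 5 2))^2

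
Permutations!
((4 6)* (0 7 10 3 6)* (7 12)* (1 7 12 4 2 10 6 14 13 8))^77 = ((0 4)(1 7 6 2 10 3 14 13 8))^77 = (0 4)(1 3 7 14 6 13 2 8 10)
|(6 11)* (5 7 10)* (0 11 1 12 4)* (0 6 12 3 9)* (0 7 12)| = |(0 11)(1 3 9 7 10 5 12 4 6)| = 18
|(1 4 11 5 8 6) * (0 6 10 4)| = |(0 6 1)(4 11 5 8 10)| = 15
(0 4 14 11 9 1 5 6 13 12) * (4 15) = (0 15 4 14 11 9 1 5 6 13 12) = [15, 5, 2, 3, 14, 6, 13, 7, 8, 1, 10, 9, 0, 12, 11, 4]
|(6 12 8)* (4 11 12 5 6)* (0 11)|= 10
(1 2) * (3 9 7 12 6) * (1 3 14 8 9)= (1 2 3)(6 14 8 9 7 12)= [0, 2, 3, 1, 4, 5, 14, 12, 9, 7, 10, 11, 6, 13, 8]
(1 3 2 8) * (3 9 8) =(1 9 8)(2 3) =[0, 9, 3, 2, 4, 5, 6, 7, 1, 8]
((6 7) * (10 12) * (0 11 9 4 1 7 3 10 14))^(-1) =((0 11 9 4 1 7 6 3 10 12 14))^(-1) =(0 14 12 10 3 6 7 1 4 9 11)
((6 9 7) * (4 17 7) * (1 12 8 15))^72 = (4 7 9 17 6)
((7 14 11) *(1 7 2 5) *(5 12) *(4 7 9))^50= (1 11 9 2 4 12 7 5 14)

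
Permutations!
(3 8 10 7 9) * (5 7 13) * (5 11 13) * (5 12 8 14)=(3 14 5 7 9)(8 10 12)(11 13)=[0, 1, 2, 14, 4, 7, 6, 9, 10, 3, 12, 13, 8, 11, 5]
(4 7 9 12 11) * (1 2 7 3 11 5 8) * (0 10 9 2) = (0 10 9 12 5 8 1)(2 7)(3 11 4) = [10, 0, 7, 11, 3, 8, 6, 2, 1, 12, 9, 4, 5]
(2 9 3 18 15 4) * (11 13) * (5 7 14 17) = (2 9 3 18 15 4)(5 7 14 17)(11 13) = [0, 1, 9, 18, 2, 7, 6, 14, 8, 3, 10, 13, 12, 11, 17, 4, 16, 5, 15]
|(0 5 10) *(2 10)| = 4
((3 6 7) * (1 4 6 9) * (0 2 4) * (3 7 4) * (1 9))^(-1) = ((9)(0 2 3 1)(4 6))^(-1) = (9)(0 1 3 2)(4 6)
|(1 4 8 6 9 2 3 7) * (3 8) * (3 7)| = 12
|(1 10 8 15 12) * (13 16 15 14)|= |(1 10 8 14 13 16 15 12)|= 8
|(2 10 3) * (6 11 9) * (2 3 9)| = 5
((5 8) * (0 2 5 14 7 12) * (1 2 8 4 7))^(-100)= ((0 8 14 1 2 5 4 7 12))^(-100)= (0 12 7 4 5 2 1 14 8)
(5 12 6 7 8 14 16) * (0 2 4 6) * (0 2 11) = (0 11)(2 4 6 7 8 14 16 5 12) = [11, 1, 4, 3, 6, 12, 7, 8, 14, 9, 10, 0, 2, 13, 16, 15, 5]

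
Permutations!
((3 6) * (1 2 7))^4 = ((1 2 7)(3 6))^4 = (1 2 7)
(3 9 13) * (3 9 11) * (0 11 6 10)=(0 11 3 6 10)(9 13)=[11, 1, 2, 6, 4, 5, 10, 7, 8, 13, 0, 3, 12, 9]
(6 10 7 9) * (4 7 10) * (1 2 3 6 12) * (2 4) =(1 4 7 9 12)(2 3 6) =[0, 4, 3, 6, 7, 5, 2, 9, 8, 12, 10, 11, 1]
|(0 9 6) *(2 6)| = 4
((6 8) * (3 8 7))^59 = (3 7 6 8)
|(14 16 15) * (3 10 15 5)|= |(3 10 15 14 16 5)|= 6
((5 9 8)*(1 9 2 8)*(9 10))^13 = (1 10 9)(2 8 5)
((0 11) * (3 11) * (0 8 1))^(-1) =((0 3 11 8 1))^(-1) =(0 1 8 11 3)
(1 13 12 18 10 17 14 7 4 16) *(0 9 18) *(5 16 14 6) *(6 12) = (0 9 18 10 17 12)(1 13 6 5 16)(4 14 7) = [9, 13, 2, 3, 14, 16, 5, 4, 8, 18, 17, 11, 0, 6, 7, 15, 1, 12, 10]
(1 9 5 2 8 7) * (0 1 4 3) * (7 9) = [1, 7, 8, 0, 3, 2, 6, 4, 9, 5] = (0 1 7 4 3)(2 8 9 5)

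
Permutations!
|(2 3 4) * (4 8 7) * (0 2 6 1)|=8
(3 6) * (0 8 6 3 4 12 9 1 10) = (0 8 6 4 12 9 1 10) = [8, 10, 2, 3, 12, 5, 4, 7, 6, 1, 0, 11, 9]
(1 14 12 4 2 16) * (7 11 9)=(1 14 12 4 2 16)(7 11 9)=[0, 14, 16, 3, 2, 5, 6, 11, 8, 7, 10, 9, 4, 13, 12, 15, 1]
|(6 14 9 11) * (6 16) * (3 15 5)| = 15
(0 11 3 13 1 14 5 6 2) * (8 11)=[8, 14, 0, 13, 4, 6, 2, 7, 11, 9, 10, 3, 12, 1, 5]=(0 8 11 3 13 1 14 5 6 2)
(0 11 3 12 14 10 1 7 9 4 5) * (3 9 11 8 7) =(0 8 7 11 9 4 5)(1 3 12 14 10) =[8, 3, 2, 12, 5, 0, 6, 11, 7, 4, 1, 9, 14, 13, 10]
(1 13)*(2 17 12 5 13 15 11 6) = (1 15 11 6 2 17 12 5 13) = [0, 15, 17, 3, 4, 13, 2, 7, 8, 9, 10, 6, 5, 1, 14, 11, 16, 12]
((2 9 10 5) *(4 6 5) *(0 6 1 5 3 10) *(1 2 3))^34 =(0 2 10 5 6 9 4 3 1)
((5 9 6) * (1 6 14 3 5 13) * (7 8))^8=((1 6 13)(3 5 9 14)(7 8))^8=(14)(1 13 6)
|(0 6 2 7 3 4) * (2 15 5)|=8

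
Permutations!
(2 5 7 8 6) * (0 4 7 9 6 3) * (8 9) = (0 4 7 9 6 2 5 8 3) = [4, 1, 5, 0, 7, 8, 2, 9, 3, 6]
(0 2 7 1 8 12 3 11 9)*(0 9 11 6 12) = (0 2 7 1 8)(3 6 12) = [2, 8, 7, 6, 4, 5, 12, 1, 0, 9, 10, 11, 3]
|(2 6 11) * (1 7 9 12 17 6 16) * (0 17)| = 10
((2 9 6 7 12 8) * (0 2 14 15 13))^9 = ((0 2 9 6 7 12 8 14 15 13))^9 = (0 13 15 14 8 12 7 6 9 2)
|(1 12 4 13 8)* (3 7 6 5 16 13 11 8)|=30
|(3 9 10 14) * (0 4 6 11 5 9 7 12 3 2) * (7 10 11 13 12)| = 9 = |(0 4 6 13 12 3 10 14 2)(5 9 11)|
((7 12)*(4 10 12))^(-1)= ((4 10 12 7))^(-1)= (4 7 12 10)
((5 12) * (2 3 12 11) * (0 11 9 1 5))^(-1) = ((0 11 2 3 12)(1 5 9))^(-1) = (0 12 3 2 11)(1 9 5)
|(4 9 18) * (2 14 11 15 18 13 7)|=|(2 14 11 15 18 4 9 13 7)|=9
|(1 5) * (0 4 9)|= 6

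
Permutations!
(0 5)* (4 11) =(0 5)(4 11) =[5, 1, 2, 3, 11, 0, 6, 7, 8, 9, 10, 4]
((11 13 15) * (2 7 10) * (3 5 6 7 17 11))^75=((2 17 11 13 15 3 5 6 7 10))^75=(2 3)(5 17)(6 11)(7 13)(10 15)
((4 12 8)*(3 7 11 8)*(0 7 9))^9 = (0 7 11 8 4 12 3 9) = ((0 7 11 8 4 12 3 9))^9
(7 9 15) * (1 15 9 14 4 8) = (1 15 7 14 4 8) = [0, 15, 2, 3, 8, 5, 6, 14, 1, 9, 10, 11, 12, 13, 4, 7]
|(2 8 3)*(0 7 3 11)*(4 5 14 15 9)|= |(0 7 3 2 8 11)(4 5 14 15 9)|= 30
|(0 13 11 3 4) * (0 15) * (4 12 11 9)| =|(0 13 9 4 15)(3 12 11)| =15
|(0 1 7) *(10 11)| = 6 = |(0 1 7)(10 11)|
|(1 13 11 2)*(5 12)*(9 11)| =|(1 13 9 11 2)(5 12)| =10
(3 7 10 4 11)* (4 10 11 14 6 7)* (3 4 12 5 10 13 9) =[0, 1, 2, 12, 14, 10, 7, 11, 8, 3, 13, 4, 5, 9, 6] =(3 12 5 10 13 9)(4 14 6 7 11)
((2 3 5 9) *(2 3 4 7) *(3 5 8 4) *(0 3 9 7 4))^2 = (0 8 3)(2 5)(7 9)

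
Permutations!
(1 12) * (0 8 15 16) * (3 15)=(0 8 3 15 16)(1 12)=[8, 12, 2, 15, 4, 5, 6, 7, 3, 9, 10, 11, 1, 13, 14, 16, 0]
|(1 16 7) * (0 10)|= |(0 10)(1 16 7)|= 6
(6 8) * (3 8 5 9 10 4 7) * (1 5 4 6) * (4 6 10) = (10)(1 5 9 4 7 3 8) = [0, 5, 2, 8, 7, 9, 6, 3, 1, 4, 10]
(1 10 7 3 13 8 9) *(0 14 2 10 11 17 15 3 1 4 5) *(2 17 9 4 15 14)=(0 2 10 7 1 11 9 15 3 13 8 4 5)(14 17)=[2, 11, 10, 13, 5, 0, 6, 1, 4, 15, 7, 9, 12, 8, 17, 3, 16, 14]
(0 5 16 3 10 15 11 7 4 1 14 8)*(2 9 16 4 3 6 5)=(0 2 9 16 6 5 4 1 14 8)(3 10 15 11 7)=[2, 14, 9, 10, 1, 4, 5, 3, 0, 16, 15, 7, 12, 13, 8, 11, 6]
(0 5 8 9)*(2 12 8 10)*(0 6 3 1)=(0 5 10 2 12 8 9 6 3 1)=[5, 0, 12, 1, 4, 10, 3, 7, 9, 6, 2, 11, 8]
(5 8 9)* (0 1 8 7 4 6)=(0 1 8 9 5 7 4 6)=[1, 8, 2, 3, 6, 7, 0, 4, 9, 5]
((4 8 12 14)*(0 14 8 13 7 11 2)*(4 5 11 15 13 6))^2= (0 5 2 14 11)(7 13 15)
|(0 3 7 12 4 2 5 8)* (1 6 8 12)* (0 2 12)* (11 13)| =|(0 3 7 1 6 8 2 5)(4 12)(11 13)| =8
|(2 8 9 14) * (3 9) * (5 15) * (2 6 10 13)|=|(2 8 3 9 14 6 10 13)(5 15)|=8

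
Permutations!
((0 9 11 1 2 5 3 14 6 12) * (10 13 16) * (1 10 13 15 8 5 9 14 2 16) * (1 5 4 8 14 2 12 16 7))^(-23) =(0 11 14 13 12 9 15 16 3 2 10 6 5)(1 7)(4 8) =((0 2 9 11 10 15 14 6 16 13 5 3 12)(1 7)(4 8))^(-23)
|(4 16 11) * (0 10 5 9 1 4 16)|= 6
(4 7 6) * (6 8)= [0, 1, 2, 3, 7, 5, 4, 8, 6]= (4 7 8 6)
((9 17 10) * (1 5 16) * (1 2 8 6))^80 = (1 16 8)(2 6 5)(9 10 17) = ((1 5 16 2 8 6)(9 17 10))^80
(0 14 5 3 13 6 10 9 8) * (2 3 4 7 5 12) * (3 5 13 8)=[14, 1, 5, 8, 7, 4, 10, 13, 0, 3, 9, 11, 2, 6, 12]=(0 14 12 2 5 4 7 13 6 10 9 3 8)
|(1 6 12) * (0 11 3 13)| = |(0 11 3 13)(1 6 12)| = 12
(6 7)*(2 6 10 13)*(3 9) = (2 6 7 10 13)(3 9) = [0, 1, 6, 9, 4, 5, 7, 10, 8, 3, 13, 11, 12, 2]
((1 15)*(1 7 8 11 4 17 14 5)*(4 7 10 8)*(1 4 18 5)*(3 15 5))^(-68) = (1 4 14 5 17)(3 10 11 18 15 8 7)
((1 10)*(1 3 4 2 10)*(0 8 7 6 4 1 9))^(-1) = ((0 8 7 6 4 2 10 3 1 9))^(-1) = (0 9 1 3 10 2 4 6 7 8)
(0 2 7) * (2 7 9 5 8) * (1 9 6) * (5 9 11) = (0 7)(1 11 5 8 2 6) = [7, 11, 6, 3, 4, 8, 1, 0, 2, 9, 10, 5]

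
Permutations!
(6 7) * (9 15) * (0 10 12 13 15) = (0 10 12 13 15 9)(6 7) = [10, 1, 2, 3, 4, 5, 7, 6, 8, 0, 12, 11, 13, 15, 14, 9]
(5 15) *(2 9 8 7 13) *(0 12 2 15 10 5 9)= (0 12 2)(5 10)(7 13 15 9 8)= [12, 1, 0, 3, 4, 10, 6, 13, 7, 8, 5, 11, 2, 15, 14, 9]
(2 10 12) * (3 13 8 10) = (2 3 13 8 10 12) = [0, 1, 3, 13, 4, 5, 6, 7, 10, 9, 12, 11, 2, 8]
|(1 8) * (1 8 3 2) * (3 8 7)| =|(1 8 7 3 2)| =5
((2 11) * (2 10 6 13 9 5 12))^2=((2 11 10 6 13 9 5 12))^2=(2 10 13 5)(6 9 12 11)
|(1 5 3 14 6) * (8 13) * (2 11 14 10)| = |(1 5 3 10 2 11 14 6)(8 13)| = 8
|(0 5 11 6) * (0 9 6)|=6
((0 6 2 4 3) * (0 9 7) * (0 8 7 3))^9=((0 6 2 4)(3 9)(7 8))^9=(0 6 2 4)(3 9)(7 8)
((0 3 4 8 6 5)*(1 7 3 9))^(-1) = ((0 9 1 7 3 4 8 6 5))^(-1) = (0 5 6 8 4 3 7 1 9)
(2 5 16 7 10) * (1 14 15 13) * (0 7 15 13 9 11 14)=(0 7 10 2 5 16 15 9 11 14 13 1)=[7, 0, 5, 3, 4, 16, 6, 10, 8, 11, 2, 14, 12, 1, 13, 9, 15]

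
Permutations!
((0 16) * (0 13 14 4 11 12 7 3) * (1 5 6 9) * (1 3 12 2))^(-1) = ((0 16 13 14 4 11 2 1 5 6 9 3)(7 12))^(-1) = (0 3 9 6 5 1 2 11 4 14 13 16)(7 12)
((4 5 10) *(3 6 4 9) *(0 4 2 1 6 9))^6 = (0 5)(4 10)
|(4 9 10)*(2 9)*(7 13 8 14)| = 4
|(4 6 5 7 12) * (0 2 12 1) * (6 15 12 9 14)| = 24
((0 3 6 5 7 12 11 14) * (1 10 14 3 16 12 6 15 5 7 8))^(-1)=((0 16 12 11 3 15 5 8 1 10 14)(6 7))^(-1)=(0 14 10 1 8 5 15 3 11 12 16)(6 7)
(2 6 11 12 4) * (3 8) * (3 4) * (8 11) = [0, 1, 6, 11, 2, 5, 8, 7, 4, 9, 10, 12, 3] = (2 6 8 4)(3 11 12)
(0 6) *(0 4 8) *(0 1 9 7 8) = [6, 9, 2, 3, 0, 5, 4, 8, 1, 7] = (0 6 4)(1 9 7 8)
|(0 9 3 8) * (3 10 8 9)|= |(0 3 9 10 8)|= 5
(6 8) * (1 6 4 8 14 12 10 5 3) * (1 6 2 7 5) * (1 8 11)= (1 2 7 5 3 6 14 12 10 8 4 11)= [0, 2, 7, 6, 11, 3, 14, 5, 4, 9, 8, 1, 10, 13, 12]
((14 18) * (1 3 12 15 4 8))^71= ((1 3 12 15 4 8)(14 18))^71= (1 8 4 15 12 3)(14 18)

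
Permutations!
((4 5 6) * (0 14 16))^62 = ((0 14 16)(4 5 6))^62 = (0 16 14)(4 6 5)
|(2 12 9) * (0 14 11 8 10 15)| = |(0 14 11 8 10 15)(2 12 9)| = 6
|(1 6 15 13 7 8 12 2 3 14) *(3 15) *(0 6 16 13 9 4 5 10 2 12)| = |(0 6 3 14 1 16 13 7 8)(2 15 9 4 5 10)| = 18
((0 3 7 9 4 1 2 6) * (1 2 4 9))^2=((9)(0 3 7 1 4 2 6))^2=(9)(0 7 4 6 3 1 2)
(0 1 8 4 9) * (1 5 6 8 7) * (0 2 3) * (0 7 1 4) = (0 5 6 8)(2 3 7 4 9) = [5, 1, 3, 7, 9, 6, 8, 4, 0, 2]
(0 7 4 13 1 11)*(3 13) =(0 7 4 3 13 1 11) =[7, 11, 2, 13, 3, 5, 6, 4, 8, 9, 10, 0, 12, 1]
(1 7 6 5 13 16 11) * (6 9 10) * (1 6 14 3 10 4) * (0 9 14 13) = (0 9 4 1 7 14 3 10 13 16 11 6 5) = [9, 7, 2, 10, 1, 0, 5, 14, 8, 4, 13, 6, 12, 16, 3, 15, 11]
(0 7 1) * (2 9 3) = [7, 0, 9, 2, 4, 5, 6, 1, 8, 3] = (0 7 1)(2 9 3)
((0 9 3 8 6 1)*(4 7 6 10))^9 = ((0 9 3 8 10 4 7 6 1))^9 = (10)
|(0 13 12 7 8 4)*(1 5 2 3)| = 12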